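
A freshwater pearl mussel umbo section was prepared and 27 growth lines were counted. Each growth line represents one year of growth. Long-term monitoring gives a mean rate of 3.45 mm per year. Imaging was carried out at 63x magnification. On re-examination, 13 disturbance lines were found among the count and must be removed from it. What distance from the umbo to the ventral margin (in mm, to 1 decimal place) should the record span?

48.3 mm

True growth line count = 27 − 13 = 14.
Length ≈ 3.45 × 14 = 48.3 mm.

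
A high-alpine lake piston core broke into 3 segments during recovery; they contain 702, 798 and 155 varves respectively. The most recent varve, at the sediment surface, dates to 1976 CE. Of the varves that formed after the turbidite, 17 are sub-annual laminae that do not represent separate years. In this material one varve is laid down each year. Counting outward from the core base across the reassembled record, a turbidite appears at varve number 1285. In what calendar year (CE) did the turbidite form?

Total varves = 702 + 798 + 155 = 1655.
The turbidite sits at varve 1285 from the core base, so 1655 − 1285 = 370 varves formed after it.
Removing the 17 false varves leaves 370 − 17 = 353 true varves beyond the turbidite.
1976 − 353 = 1623 CE.

1623 CE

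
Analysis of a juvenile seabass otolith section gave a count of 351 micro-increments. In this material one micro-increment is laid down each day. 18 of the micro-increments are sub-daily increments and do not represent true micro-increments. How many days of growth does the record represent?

True micro-increment count = 351 − 18 = 333.
One micro-increment per day makes the duration 333 days.

333 d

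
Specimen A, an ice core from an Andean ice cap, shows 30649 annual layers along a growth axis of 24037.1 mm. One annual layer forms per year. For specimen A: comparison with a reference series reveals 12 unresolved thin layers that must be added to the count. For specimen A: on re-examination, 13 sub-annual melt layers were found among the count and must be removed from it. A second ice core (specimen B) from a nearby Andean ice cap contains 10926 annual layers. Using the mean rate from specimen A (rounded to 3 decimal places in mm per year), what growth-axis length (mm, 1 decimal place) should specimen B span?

Specimen A: true annual layer count = 30649 − 13 + 12 = 30648.
A: Extension rate ≈ 24037.1 / 30648 = 0.784 mm per year.
B's length ≈ 0.784 × 10926 = 8566.0 mm.

8566.0 mm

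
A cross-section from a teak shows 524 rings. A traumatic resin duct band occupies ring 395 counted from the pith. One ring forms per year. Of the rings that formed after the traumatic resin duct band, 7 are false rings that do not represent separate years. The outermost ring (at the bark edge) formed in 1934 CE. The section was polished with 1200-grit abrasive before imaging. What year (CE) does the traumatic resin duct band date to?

Between ring 395 and the bark edge there are 524 − 395 = 129 rings.
Removing the 7 false rings leaves 129 − 7 = 122 true rings beyond the traumatic resin duct band.
The ring at the bark edge is 1934 CE, so the traumatic resin duct band dates to 1934 − 122 = 1812 CE.

1812 CE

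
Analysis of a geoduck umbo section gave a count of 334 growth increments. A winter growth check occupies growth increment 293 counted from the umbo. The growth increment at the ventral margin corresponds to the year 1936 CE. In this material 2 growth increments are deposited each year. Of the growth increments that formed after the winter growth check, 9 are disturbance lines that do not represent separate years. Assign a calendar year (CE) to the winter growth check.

Between growth increment 293 and the ventral margin there are 334 − 293 = 41 growth increments.
Excluding 9 false growth increments: 41 − 9 = 32.
32 growth increments at 2 per year is 32 / 2 = 16 years.
The growth increment at the ventral margin is 1936 CE, so the winter growth check dates to 1936 − 16 = 1920 CE.

1920 CE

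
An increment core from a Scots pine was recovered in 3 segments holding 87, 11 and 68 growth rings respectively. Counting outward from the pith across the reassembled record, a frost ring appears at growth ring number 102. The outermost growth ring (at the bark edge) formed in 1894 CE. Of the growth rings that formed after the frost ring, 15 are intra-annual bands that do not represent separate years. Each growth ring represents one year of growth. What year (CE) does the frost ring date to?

1845 CE

Total growth rings = 87 + 11 + 68 = 166.
Between growth ring 102 and the bark edge there are 166 − 102 = 64 growth rings.
Removing the 15 false growth rings leaves 64 − 15 = 49 true growth rings beyond the frost ring.
Counting back 49 years from 1894 CE places the frost ring in 1894 − 49 = 1845 CE.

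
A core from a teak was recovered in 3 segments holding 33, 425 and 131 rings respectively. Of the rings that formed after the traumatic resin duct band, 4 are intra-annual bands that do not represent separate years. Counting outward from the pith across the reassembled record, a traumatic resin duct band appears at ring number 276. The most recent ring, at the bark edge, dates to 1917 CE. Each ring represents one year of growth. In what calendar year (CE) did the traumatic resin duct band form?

1608 CE

Total rings = 33 + 425 + 131 = 589.
Between ring 276 and the bark edge there are 589 − 276 = 313 rings.
Excluding 4 false rings: 313 − 4 = 309.
1917 − 309 = 1608 CE.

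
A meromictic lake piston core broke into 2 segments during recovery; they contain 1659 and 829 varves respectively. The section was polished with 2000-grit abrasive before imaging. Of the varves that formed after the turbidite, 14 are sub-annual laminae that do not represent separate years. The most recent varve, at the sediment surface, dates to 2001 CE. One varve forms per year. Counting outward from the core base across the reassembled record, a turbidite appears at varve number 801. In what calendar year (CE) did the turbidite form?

Total varves = 1659 + 829 = 2488.
Between varve 801 and the sediment surface there are 2488 − 801 = 1687 varves.
1687 − 14 false = 1673 true varves after the turbidite.
2001 − 1673 = 328 CE.

328 CE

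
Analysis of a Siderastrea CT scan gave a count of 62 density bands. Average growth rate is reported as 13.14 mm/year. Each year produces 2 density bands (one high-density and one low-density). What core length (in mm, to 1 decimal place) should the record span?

62 density bands at 2 per year is 62 / 2 = 31 years.
Predicted length = 13.14 mm/year × 31 years = 407.3 mm.

407.3 mm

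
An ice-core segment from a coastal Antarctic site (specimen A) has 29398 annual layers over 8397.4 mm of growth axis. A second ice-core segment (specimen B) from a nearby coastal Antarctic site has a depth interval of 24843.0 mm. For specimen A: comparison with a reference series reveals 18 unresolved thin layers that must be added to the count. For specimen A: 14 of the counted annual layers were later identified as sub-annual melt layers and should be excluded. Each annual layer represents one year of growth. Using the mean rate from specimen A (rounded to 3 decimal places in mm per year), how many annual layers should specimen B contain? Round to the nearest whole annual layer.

Specimen A: after corrections the count is 29398 − 14 + 18 = 29402 annual layers.
A: Mean rate = 8397.4 mm / 29402 years ≈ 0.286 mm per year.
Specimen B: 24843.0 mm / 0.286 mm per year = 86863.64 years ≈ 86864 annual layers.

86864 annual layers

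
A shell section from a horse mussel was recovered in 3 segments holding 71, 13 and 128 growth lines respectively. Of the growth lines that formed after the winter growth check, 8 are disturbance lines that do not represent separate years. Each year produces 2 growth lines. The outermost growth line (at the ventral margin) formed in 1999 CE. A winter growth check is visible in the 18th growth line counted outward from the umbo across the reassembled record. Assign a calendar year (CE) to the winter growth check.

1906 CE

Total growth lines = 71 + 13 + 128 = 212.
Between growth line 18 and the ventral margin there are 212 − 18 = 194 growth lines.
Removing the 8 false growth lines leaves 194 − 8 = 186 true growth lines beyond the winter growth check.
With 2 growth lines per year, 186 / 2 = 93 years.
1999 − 93 = 1906 CE.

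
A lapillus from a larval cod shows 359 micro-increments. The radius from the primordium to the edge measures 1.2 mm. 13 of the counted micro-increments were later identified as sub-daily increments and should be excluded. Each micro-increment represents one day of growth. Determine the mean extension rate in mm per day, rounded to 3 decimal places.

0.003 mm per day

True micro-increment count = 359 − 13 = 346.
Mean rate = 1.2 mm / 346 days ≈ 0.003 mm per day.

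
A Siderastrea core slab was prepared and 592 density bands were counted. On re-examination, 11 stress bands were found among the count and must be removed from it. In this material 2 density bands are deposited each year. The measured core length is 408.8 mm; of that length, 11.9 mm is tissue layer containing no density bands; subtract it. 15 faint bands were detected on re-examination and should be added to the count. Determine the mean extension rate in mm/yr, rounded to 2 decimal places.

Correcting the raw count gives 592 − 11 + 15 = 596 true density bands.
With 2 density bands per year, 596 / 2 = 298 years.
Net length = 408.8 − 11.9 = 396.9 mm.
Extension rate ≈ 396.9 / 298 = 1.33 mm/yr.

1.33 mm/yr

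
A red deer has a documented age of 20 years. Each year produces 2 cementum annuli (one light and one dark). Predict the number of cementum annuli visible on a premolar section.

Expected cementum annuli: 20 × 2 = 40.
So 40 cementum annuli should be present.

40 cementum annuli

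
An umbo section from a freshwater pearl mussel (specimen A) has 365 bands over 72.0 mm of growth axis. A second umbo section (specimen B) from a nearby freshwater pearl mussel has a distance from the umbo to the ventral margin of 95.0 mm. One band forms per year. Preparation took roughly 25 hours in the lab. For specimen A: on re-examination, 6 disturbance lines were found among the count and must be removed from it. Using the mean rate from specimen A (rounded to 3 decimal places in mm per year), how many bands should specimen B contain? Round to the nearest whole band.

473 bands

Specimen A: true band count = 365 − 6 = 359.
A: Extension rate ≈ 72.0 / 359 = 0.201 mm/year.
For B, 95.0 / 0.201 = 472.64 years ≈ 473 bands.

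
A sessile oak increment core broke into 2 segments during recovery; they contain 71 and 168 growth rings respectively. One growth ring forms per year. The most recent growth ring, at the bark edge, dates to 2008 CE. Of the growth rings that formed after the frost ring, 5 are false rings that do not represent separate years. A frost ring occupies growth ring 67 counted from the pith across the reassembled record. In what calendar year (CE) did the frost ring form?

1841 CE

Total growth rings = 71 + 168 = 239.
239 − 67 = 172 growth rings lie beyond the frost ring toward the bark edge.
Excluding 5 false growth rings: 172 − 5 = 167.
2008 − 167 = 1841 CE.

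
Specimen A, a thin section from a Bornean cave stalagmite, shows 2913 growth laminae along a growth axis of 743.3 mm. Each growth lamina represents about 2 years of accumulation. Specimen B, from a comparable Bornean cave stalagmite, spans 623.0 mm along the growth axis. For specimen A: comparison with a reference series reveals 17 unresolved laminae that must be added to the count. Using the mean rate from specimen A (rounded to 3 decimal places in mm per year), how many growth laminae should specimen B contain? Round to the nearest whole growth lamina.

Specimen A: adjusted count: 2913 + 17 = 2930 growth laminae.
Specimen A: multiplying by 2 years per growth lamina: 2930 × 2 = 5860 years.
A: Extension rate ≈ 743.3 / 5860 = 0.127 mm/year.
B spans 623.0 / 0.127 = 4905.51 years; at 2 years per growth lamina that is 4905.51 / 2 ≈ 2453 growth laminae.

2453 growth laminae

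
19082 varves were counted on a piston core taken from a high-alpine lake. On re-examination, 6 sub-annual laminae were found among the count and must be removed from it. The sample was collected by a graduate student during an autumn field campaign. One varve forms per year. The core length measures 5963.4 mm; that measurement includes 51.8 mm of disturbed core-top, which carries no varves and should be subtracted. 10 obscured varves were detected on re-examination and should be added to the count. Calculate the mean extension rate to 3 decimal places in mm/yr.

0.310 mm/yr

Adjusted count: 19082 − 6 + 10 = 19086 varves.
The growth record spans 5963.4 − 51.8 = 5911.6 mm.
Extension rate ≈ 5911.6 / 19086 = 0.310 mm/yr.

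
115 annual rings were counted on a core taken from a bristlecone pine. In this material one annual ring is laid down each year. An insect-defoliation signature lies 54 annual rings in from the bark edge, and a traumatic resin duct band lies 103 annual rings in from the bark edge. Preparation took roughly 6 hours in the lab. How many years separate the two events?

Separation: 103 − 54 = 49 annual rings.
That is 49 years at one annual ring per year.

49 years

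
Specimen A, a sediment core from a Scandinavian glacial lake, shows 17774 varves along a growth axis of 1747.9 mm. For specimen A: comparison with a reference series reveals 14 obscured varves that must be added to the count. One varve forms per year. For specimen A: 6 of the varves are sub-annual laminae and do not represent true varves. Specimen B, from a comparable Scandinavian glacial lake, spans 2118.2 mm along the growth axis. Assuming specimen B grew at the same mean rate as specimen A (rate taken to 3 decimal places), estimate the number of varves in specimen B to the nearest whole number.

Specimen A: adjusted count: 17774 − 6 + 14 = 17782 varves.
A: Mean rate = 1747.9 mm / 17782 years ≈ 0.098 mm per year.
For B, 2118.2 / 0.098 = 21614.29 years ≈ 21614 varves.

21614 varves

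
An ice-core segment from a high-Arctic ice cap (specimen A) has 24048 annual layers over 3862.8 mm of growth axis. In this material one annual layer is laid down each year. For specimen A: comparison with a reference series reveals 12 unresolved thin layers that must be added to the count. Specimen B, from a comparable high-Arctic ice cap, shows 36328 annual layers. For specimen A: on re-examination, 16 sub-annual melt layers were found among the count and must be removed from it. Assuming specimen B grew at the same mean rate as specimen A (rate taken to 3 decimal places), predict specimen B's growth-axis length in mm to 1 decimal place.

5848.8 mm

Specimen A: adjusted count: 24048 − 16 + 12 = 24044 annual layers.
A: Mean rate = 3862.8 mm / 24044 years ≈ 0.161 mm/yr.
For B, 0.161 mm/year × 36328 years = 5848.8 mm.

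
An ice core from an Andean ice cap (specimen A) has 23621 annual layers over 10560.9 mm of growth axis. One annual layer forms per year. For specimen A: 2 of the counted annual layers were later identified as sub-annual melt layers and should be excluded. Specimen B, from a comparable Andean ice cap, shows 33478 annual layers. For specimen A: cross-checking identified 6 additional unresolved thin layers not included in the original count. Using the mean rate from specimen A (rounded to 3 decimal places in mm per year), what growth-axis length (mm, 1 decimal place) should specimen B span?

Specimen A: after corrections the count is 23621 − 2 + 6 = 23625 annual layers.
A: Extension rate ≈ 10560.9 / 23625 = 0.447 mm per year.
For B, 0.447 mm/year × 33478 years = 14964.7 mm.

14964.7 mm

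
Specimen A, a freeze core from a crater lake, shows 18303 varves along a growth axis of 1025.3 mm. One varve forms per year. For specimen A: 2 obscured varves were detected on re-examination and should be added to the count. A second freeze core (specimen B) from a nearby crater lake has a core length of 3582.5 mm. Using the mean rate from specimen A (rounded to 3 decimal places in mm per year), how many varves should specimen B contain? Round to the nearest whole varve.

Specimen A: after corrections the count is 18303 + 2 = 18305 varves.
A: Mean rate = 1025.3 mm / 18305 years ≈ 0.056 mm/yr.
Specimen B: 3582.5 mm / 0.056 mm per year = 63973.21 years ≈ 63973 varves.

63973 varves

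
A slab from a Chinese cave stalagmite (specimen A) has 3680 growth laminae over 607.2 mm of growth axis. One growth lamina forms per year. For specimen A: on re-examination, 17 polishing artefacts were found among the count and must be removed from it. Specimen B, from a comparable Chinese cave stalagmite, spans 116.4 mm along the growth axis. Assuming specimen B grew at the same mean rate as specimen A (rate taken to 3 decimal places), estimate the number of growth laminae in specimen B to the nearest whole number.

701 growth laminae

Specimen A: adjusted count: 3680 − 17 = 3663 growth laminae.
A: 607.2 mm over 3663 years gives 607.2 / 3663 ≈ 0.166 mm per year.
Specimen B: 116.4 mm / 0.166 mm per year = 701.20 years ≈ 701 growth laminae.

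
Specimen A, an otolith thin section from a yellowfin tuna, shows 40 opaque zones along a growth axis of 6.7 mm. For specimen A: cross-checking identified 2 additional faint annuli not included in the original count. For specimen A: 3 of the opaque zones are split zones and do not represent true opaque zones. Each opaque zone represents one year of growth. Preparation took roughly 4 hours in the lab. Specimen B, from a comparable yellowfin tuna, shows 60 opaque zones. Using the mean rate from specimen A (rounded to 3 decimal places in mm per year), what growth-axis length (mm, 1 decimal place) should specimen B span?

Specimen A: adjusted count: 40 − 3 + 2 = 39 opaque zones.
A: Extension rate ≈ 6.7 / 39 = 0.172 mm/yr.
Length of B = 0.172 × 60 = 10.3 mm.

10.3 mm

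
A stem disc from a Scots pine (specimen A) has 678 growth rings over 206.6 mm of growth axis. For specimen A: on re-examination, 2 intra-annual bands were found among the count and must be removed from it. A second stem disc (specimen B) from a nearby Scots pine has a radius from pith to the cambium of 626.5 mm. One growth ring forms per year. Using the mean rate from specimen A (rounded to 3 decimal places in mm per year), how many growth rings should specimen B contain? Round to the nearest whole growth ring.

2047 growth rings

Specimen A: after corrections the count is 678 − 2 = 676 growth rings.
A: Mean rate = 206.6 mm / 676 years ≈ 0.306 mm/year.
B spans 626.5 / 0.306 = 2047.39 years ≈ 2047 growth rings.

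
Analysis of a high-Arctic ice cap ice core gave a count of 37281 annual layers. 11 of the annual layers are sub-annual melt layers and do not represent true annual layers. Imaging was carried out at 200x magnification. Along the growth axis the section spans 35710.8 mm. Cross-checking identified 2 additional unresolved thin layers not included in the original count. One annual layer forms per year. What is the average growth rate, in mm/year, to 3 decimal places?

Correcting the raw count gives 37281 − 11 + 2 = 37272 true annual layers.
35710.8 mm over 37272 years gives 35710.8 / 37272 ≈ 0.958 mm/year.

0.958 mm/year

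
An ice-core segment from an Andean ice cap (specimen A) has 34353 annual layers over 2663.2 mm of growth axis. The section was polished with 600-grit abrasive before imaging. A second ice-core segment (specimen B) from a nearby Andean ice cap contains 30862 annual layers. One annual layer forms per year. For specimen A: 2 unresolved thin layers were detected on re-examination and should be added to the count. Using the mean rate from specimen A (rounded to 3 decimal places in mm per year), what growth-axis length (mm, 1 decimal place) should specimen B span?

2407.2 mm

Specimen A: adjusted count: 34353 + 2 = 34355 annual layers.
A: Mean rate = 2663.2 mm / 34355 years ≈ 0.078 mm per year.
Length of B = 0.078 × 30862 = 2407.2 mm.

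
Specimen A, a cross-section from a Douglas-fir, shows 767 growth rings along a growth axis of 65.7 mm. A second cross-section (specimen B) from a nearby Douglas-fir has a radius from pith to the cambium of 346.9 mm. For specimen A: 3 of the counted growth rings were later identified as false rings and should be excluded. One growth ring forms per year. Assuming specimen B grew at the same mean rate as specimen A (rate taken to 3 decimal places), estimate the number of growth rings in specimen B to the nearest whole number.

4034 growth rings

Specimen A: true growth ring count = 767 − 3 = 764.
A: Extension rate ≈ 65.7 / 764 = 0.086 mm/year.
B spans 346.9 / 0.086 = 4033.72 years ≈ 4034 growth rings.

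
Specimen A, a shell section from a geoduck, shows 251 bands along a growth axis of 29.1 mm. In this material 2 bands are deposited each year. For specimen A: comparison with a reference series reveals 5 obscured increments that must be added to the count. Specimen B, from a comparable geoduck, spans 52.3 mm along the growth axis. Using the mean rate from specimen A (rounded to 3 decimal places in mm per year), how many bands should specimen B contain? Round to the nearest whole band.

Specimen A: adjusted count: 251 + 5 = 256 bands.
Specimen A: dividing by 2 bands per year: 256 / 2 = 128 years.
A: Mean rate = 29.1 mm / 128 years ≈ 0.227 mm per year.
B spans 52.3 / 0.227 = 230.40 years; at 2 bands per year that is 230.40 × 2 ≈ 461 bands.

461 bands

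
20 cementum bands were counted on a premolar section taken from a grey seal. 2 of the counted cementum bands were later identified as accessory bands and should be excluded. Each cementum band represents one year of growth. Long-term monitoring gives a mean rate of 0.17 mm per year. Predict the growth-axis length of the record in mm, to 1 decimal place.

3.1 mm

After corrections the count is 20 − 2 = 18 cementum bands.
18 years at 0.17 mm/year gives 0.17 × 18 = 3.1 mm.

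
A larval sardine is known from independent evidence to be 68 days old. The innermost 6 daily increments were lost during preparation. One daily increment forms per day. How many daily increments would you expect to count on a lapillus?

At one daily increment per day, 68 days correspond to 68 daily increments.
Less the 6 uncaptured daily increments: 68 − 6 = 62.

62 daily increments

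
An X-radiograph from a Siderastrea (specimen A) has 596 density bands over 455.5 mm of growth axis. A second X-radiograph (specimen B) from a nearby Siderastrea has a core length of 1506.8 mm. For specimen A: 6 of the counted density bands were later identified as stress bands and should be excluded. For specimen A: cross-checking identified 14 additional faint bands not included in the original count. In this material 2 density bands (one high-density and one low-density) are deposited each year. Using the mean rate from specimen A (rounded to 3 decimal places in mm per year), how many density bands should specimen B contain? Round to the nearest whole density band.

1998 density bands

Specimen A: true density band count = 596 − 6 + 14 = 604.
Specimen A: dividing by 2 density bands per year: 604 / 2 = 302 years.
A: Mean rate = 455.5 mm / 302 years ≈ 1.508 mm/yr.
B spans 1506.8 / 1.508 = 999.20 years; at 2 density bands per year that is 999.20 × 2 ≈ 1998 density bands.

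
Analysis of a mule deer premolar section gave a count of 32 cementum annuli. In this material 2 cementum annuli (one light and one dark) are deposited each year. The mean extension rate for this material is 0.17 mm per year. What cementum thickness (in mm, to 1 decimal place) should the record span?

32 cementum annuli at 2 per year is 32 / 2 = 16 years.
Predicted length = 0.17 mm/year × 16 years = 2.7 mm.

2.7 mm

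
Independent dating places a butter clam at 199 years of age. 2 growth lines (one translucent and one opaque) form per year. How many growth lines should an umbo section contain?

398 growth lines

199 years at 2 growth lines per year gives 199 × 2 = 398 growth lines.
So 398 growth lines should be present.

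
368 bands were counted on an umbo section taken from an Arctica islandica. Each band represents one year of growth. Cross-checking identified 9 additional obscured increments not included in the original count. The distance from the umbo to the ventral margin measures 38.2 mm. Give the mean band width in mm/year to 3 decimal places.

0.101 mm/year

Correcting the raw count gives 368 + 9 = 377 true bands.
Extension rate ≈ 38.2 / 377 = 0.101 mm/year.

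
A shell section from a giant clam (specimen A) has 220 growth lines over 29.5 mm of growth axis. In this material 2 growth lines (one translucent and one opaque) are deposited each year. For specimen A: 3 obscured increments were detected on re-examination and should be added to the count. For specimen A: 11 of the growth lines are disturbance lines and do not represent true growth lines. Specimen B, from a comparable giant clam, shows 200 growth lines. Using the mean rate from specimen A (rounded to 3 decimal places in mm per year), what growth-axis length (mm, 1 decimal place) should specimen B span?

27.8 mm

Specimen A: true growth line count = 220 − 11 + 3 = 212.
Specimen A: with 2 growth lines per year, 212 / 2 = 106 years.
A: 29.5 mm over 106 years gives 29.5 / 106 ≈ 0.278 mm/year.
Specimen B: dividing by 2 growth lines per year: 200 / 2 = 100 years. B's length ≈ 0.278 × 100 = 27.8 mm.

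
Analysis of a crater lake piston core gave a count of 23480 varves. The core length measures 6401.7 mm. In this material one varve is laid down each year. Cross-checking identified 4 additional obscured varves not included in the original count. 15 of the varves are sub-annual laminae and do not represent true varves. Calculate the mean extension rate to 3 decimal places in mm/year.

After corrections the count is 23480 − 15 + 4 = 23469 varves.
Extension rate ≈ 6401.7 / 23469 = 0.273 mm/year.

0.273 mm/year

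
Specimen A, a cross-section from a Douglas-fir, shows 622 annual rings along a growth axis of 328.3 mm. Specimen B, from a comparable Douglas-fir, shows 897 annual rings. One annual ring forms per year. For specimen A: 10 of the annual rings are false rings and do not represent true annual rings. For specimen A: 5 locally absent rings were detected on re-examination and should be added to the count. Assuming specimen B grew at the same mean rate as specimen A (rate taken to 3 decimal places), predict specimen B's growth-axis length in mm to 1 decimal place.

Specimen A: correcting the raw count gives 622 − 10 + 5 = 617 true annual rings.
A: 328.3 mm over 617 years gives 328.3 / 617 ≈ 0.532 mm per year.
Length of B = 0.532 × 897 = 477.2 mm.

477.2 mm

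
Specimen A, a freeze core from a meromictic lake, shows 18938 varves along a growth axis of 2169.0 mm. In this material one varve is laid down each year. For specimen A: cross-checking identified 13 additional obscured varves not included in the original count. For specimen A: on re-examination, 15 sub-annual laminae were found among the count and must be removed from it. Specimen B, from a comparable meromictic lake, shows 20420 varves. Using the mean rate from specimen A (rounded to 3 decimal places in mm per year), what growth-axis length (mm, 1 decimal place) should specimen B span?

Specimen A: correcting the raw count gives 18938 − 15 + 13 = 18936 true varves.
A: Extension rate ≈ 2169.0 / 18936 = 0.115 mm/yr.
B's length ≈ 0.115 × 20420 = 2348.3 mm.

2348.3 mm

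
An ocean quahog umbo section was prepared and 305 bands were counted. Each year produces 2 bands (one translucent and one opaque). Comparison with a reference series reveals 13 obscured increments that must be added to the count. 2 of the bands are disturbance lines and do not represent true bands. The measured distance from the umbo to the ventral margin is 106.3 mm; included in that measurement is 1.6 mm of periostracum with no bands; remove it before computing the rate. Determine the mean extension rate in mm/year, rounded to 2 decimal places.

After corrections the count is 305 − 2 + 13 = 316 bands.
Dividing by 2 bands per year: 316 / 2 = 158 years.
The growth record spans 106.3 − 1.6 = 104.7 mm.
Extension rate ≈ 104.7 / 158 = 0.66 mm/year.

0.66 mm/year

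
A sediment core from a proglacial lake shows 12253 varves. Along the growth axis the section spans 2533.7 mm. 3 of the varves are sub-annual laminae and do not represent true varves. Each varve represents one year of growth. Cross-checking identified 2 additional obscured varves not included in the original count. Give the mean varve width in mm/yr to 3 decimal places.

0.207 mm/yr

Correcting the raw count gives 12253 − 3 + 2 = 12252 true varves.
Mean rate = 2533.7 mm / 12252 years ≈ 0.207 mm/yr.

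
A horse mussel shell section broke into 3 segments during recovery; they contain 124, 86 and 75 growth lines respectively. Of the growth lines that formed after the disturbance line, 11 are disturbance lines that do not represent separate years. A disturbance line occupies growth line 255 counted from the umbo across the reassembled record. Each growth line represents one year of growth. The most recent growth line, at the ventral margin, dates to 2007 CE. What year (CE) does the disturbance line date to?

1988 CE

Total growth lines = 124 + 86 + 75 = 285.
285 − 255 = 30 growth lines lie beyond the disturbance line toward the ventral margin.
Removing the 11 false growth lines leaves 30 − 11 = 19 true growth lines beyond the disturbance line.
The growth line at the ventral margin is 2007 CE, so the disturbance line dates to 2007 − 19 = 1988 CE.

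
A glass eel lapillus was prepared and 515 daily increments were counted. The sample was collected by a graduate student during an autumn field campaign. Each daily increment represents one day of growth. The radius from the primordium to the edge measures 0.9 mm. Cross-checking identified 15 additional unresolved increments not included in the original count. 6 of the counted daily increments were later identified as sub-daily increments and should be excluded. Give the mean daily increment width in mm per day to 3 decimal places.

0.002 mm per day

After corrections the count is 515 − 6 + 15 = 524 daily increments.
0.9 mm over 524 days gives 0.9 / 524 ≈ 0.002 mm per day.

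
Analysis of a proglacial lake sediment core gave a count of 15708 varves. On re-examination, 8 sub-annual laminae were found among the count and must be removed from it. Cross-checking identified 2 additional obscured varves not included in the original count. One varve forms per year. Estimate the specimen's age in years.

After corrections the count is 15708 − 8 + 2 = 15702 varves.
With a one-to-one varve periodicity this is 15702 years.

15702 years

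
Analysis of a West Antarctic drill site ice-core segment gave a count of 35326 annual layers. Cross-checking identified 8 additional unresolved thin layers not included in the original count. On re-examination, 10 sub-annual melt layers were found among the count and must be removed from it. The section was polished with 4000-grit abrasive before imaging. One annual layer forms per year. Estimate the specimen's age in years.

35324 yr

Correcting the raw count gives 35326 − 10 + 8 = 35324 true annual layers.
One annual layer per year makes the duration 35324 years.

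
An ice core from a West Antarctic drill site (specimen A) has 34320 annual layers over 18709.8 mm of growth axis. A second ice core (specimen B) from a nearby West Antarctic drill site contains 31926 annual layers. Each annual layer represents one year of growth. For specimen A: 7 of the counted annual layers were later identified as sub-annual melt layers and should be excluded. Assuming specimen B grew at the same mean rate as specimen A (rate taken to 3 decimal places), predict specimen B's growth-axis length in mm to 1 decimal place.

17399.7 mm

Specimen A: adjusted count: 34320 − 7 = 34313 annual layers.
A: 18709.8 mm over 34313 years gives 18709.8 / 34313 ≈ 0.545 mm/yr.
Length of B = 0.545 × 31926 = 17399.7 mm.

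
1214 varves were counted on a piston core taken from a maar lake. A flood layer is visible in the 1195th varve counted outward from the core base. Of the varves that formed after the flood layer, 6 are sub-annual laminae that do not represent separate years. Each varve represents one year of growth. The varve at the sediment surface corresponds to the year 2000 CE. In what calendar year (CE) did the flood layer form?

The flood layer sits at varve 1195 from the core base, so 1214 − 1195 = 19 varves formed after it.
Removing the 6 false varves leaves 19 − 6 = 13 true varves beyond the flood layer.
2000 − 13 = 1987 CE.

1987 CE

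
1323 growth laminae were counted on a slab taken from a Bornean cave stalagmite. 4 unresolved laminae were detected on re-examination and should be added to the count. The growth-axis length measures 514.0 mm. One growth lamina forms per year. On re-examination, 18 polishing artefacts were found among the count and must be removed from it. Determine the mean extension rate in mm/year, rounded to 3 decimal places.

0.393 mm/year

After corrections the count is 1323 − 18 + 4 = 1309 growth laminae.
514.0 mm over 1309 years gives 514.0 / 1309 ≈ 0.393 mm/year.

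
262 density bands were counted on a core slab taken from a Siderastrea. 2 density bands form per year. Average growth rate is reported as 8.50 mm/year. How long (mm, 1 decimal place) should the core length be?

1113.5 mm

Dividing by 2 density bands per year: 262 / 2 = 131 years.
Length ≈ 8.50 × 131 = 1113.5 mm.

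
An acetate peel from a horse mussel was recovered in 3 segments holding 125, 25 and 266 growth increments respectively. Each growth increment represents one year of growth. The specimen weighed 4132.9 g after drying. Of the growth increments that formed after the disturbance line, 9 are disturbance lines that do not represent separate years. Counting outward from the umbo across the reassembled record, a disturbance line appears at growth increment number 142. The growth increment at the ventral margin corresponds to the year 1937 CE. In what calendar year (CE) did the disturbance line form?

Total growth increments = 125 + 25 + 266 = 416.
Between growth increment 142 and the ventral margin there are 416 − 142 = 274 growth increments.
274 − 9 false = 265 true growth increments after the disturbance line.
Counting back 265 years from 1937 CE places the disturbance line in 1937 − 265 = 1672 CE.

1672 CE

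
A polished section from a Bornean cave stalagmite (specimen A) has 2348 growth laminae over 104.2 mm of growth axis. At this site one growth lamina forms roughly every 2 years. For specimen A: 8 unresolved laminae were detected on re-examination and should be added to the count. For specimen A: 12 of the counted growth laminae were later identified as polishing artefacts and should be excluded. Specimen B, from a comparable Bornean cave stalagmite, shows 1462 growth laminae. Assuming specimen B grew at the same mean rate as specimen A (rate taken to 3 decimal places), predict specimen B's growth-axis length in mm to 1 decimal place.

Specimen A: after corrections the count is 2348 − 12 + 8 = 2344 growth laminae.
Specimen A: at 2 years per growth lamina, 2344 × 2 = 4688 years.
A: Mean rate = 104.2 mm / 4688 years ≈ 0.022 mm/yr.
Specimen B: multiplying by 2 years per growth lamina: 1462 × 2 = 2924 years. Length of B = 0.022 × 2924 = 64.3 mm.

64.3 mm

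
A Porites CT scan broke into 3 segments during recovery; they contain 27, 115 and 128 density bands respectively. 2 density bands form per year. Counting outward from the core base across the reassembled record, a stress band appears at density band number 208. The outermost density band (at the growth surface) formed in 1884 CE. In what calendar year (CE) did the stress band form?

Total density bands = 27 + 115 + 128 = 270.
270 − 208 = 62 density bands lie beyond the stress band toward the growth surface.
Dividing by 2 density bands per year: 62 / 2 = 31 years.
The density band at the growth surface is 1884 CE, so the stress band dates to 1884 − 31 = 1853 CE.

1853 CE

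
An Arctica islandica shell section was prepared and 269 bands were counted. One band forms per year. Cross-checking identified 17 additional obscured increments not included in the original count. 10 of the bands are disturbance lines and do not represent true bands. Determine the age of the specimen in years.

276 yr

Correcting the raw count gives 269 − 10 + 17 = 276 true bands.
With a one-to-one band periodicity this is 276 years.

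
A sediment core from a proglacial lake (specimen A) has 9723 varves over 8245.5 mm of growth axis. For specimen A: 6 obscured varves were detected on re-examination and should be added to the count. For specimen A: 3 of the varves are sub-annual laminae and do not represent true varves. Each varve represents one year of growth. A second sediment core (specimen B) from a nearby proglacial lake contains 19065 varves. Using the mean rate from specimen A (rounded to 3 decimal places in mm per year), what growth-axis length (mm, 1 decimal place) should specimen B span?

Specimen A: correcting the raw count gives 9723 − 3 + 6 = 9726 true varves.
A: Extension rate ≈ 8245.5 / 9726 = 0.848 mm per year.
B's length ≈ 0.848 × 19065 = 16167.1 mm.

16167.1 mm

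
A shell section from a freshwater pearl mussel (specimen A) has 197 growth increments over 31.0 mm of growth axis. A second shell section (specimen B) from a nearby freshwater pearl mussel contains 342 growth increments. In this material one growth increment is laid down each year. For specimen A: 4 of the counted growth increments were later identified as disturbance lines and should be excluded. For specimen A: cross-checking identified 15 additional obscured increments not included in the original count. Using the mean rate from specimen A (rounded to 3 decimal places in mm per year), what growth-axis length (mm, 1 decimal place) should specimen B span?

Specimen A: true growth increment count = 197 − 4 + 15 = 208.
A: Mean rate = 31.0 mm / 208 years ≈ 0.149 mm/year.
Length of B = 0.149 × 342 = 51.0 mm.

51.0 mm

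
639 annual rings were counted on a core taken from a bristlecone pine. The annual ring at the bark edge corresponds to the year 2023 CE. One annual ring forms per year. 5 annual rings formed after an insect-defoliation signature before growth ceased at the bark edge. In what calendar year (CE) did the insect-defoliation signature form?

5 annual rings post-date the insect-defoliation signature.
2023 − 5 = 2018 CE.

2018 CE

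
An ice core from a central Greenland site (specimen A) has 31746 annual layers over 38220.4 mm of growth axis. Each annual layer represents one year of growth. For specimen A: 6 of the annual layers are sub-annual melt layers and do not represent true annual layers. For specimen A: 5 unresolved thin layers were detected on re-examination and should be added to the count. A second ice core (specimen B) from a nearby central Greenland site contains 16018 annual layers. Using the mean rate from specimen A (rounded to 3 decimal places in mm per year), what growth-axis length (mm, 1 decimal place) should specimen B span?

Specimen A: true annual layer count = 31746 − 6 + 5 = 31745.
A: 38220.4 mm over 31745 years gives 38220.4 / 31745 ≈ 1.204 mm per year.
B's length ≈ 1.204 × 16018 = 19285.7 mm.

19285.7 mm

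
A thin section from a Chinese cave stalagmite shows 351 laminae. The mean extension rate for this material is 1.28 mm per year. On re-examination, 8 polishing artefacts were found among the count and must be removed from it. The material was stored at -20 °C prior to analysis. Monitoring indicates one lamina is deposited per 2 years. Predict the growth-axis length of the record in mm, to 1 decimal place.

After corrections the count is 351 − 8 = 343 laminae.
At 2 years per lamina, 343 × 2 = 686 years.
Predicted length = 1.28 mm/year × 686 years = 878.1 mm.

878.1 mm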